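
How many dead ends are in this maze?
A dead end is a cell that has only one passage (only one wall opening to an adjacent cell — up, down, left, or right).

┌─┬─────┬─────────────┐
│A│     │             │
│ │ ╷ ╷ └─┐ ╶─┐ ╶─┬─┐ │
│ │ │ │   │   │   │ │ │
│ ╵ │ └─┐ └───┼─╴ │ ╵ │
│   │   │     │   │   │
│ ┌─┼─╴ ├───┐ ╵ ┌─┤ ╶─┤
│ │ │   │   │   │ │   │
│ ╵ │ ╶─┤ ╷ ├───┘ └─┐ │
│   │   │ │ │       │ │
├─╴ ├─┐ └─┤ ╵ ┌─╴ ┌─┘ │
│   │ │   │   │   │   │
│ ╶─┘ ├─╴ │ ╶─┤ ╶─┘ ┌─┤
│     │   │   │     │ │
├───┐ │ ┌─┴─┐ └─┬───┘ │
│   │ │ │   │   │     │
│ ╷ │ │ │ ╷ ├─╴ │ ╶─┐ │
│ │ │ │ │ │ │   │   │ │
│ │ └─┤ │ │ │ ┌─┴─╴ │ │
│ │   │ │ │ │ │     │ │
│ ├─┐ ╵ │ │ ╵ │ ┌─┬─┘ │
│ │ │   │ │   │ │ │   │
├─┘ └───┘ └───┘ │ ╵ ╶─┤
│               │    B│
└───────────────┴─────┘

Checking each cell for number of passages:

Dead ends found at positions:
  (0, 0)
  (0, 4)
  (1, 6)
  (1, 9)
  (3, 1)
  (3, 8)
  (4, 4)
  (4, 9)
  (5, 2)
  (6, 10)
  (8, 2)
  (10, 0)
  (10, 1)
  (10, 8)
  (11, 0)
  (11, 10)
Total dead ends: 16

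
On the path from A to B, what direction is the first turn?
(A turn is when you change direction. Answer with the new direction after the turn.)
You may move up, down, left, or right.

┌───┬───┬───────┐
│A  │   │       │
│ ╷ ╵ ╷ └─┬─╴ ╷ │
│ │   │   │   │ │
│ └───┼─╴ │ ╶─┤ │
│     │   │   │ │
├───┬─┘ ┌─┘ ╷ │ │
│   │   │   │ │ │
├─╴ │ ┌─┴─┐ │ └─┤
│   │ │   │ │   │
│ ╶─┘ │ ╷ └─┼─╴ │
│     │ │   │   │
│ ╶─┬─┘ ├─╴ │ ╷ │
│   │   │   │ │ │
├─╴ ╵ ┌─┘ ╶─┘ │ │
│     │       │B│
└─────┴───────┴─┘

Directions: right, down, right, up, right, down, right, down, left, down, left, down, down, left, left, down, right, down, right, up, right, up, up, right, down, right, down, left, down, right, right, up, up, right, down, down
First turn direction: down

Solution:

┌───┬───┬───────┐
│A ↓│↱ ↓│       │
│ ╷ ╵ ╷ └─┬─╴ ╷ │
│ │↳ ↑│↳ ↓│   │ │
│ └───┼─╴ │ ╶─┤ │
│     │↓ ↲│   │ │
├───┬─┘ ┌─┘ ╷ │ │
│   │↓ ↲│   │ │ │
├─╴ │ ┌─┴─┐ │ └─┤
│   │↓│↱ ↓│ │   │
│ ╶─┘ │ ╷ └─┼─╴ │
│↓ ← ↲│↑│↳ ↓│↱ ↓│
│ ╶─┬─┘ ├─╴ │ ╷ │
│↳ ↓│↱ ↑│↓ ↲│↑│↓│
├─╴ ╵ ┌─┘ ╶─┘ │ │
│  ↳ ↑│  ↳ → ↑│B│
└─────┴───────┴─┘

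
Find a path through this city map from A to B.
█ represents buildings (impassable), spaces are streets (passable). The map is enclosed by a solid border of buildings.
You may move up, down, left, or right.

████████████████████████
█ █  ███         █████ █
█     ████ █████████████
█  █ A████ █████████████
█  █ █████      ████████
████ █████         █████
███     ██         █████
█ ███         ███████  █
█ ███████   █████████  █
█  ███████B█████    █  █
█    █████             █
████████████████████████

Finding the shortest path from A to B:
Movement: cardinal only
Path length: 13 steps
Directions: left → down → down → down → right → down → right → right → right → right → down → right → down

Solution:

████████████████████████
█ █  ███         █████ █
█     ████ █████████████
█  █↓A████ █████████████
█  █↓█████      ████████
████↓█████         █████
███ ↳↓  ██         █████
█ ███↳→→→↓    ███████  █
█ ███████↳↓ █████████  █
█  ███████B█████    █  █
█    █████             █
████████████████████████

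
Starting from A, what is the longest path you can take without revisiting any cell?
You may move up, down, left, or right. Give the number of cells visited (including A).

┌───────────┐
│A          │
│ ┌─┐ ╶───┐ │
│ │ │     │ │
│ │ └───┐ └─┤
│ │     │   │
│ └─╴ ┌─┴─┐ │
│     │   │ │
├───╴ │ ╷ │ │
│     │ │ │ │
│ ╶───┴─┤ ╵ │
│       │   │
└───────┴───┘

Finding longest simple path using DFS:
Start: (0, 0)
Longest path visits 16 cells
Path: A → right → right → down → right → right → down → right → down → down → down → left → up → up → left → down

Solution:

┌───────────┐
│A → ↓      │
│ ┌─┐ ╶───┐ │
│ │ │↳ → ↓│ │
│ │ └───┐ └─┤
│ │     │↳ ↓│
│ └─╴ ┌─┴─┐ │
│     │↓ ↰│↓│
├───╴ │ ╷ │ │
│     │B│↑│↓│
│ ╶───┴─┤ ╵ │
│       │↑ ↲│
└───────┴───┘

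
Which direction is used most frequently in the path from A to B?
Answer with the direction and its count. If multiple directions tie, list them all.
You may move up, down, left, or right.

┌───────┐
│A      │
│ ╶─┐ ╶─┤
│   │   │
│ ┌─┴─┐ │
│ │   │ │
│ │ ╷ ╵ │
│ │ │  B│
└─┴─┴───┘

Directions: right, right, down, right, down, down
Counts: {'right': 3, 'down': 3}
Most common: down and right (tied at 3 times each)

Solution:

┌───────┐
│A → ↓  │
│ ╶─┐ ╶─┤
│   │↳ ↓│
│ ┌─┴─┐ │
│ │   │↓│
│ │ ╷ ╵ │
│ │ │  B│
└─┴─┴───┘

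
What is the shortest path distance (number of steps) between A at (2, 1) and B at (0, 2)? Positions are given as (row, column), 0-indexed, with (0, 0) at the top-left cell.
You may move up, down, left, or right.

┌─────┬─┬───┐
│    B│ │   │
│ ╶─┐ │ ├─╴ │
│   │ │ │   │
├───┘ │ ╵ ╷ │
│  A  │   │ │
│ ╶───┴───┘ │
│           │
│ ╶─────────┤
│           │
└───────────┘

Finding path from (2, 1) to (0, 2):
Path: (2,1) → (2,2) → (1,2) → (0,2)
Distance: 3 steps

Solution:

┌─────┬─┬───┐
│    B│ │   │
│ ╶─┐ │ ├─╴ │
│   │↑│ │   │
├───┘ │ ╵ ╷ │
│  A ↑│   │ │
│ ╶───┴───┘ │
│           │
│ ╶─────────┤
│           │
└───────────┘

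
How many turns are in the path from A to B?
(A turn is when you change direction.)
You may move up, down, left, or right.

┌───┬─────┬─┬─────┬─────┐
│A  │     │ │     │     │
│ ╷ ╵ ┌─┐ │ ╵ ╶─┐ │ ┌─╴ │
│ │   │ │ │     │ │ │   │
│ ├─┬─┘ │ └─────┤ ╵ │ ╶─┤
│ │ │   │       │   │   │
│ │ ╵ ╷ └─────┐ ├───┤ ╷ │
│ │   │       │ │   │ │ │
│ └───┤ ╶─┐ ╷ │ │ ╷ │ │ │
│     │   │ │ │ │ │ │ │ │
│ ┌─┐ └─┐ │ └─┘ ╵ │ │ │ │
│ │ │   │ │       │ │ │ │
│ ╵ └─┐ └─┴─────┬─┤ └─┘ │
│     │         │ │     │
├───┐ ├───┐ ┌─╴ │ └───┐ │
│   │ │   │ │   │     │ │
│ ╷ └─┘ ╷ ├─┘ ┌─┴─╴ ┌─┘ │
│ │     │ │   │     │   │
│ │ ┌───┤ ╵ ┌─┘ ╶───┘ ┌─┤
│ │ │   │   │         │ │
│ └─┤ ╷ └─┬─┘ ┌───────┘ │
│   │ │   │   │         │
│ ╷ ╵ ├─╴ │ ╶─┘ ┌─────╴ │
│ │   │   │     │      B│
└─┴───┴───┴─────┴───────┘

Directions: right, down, right, up, right, right, down, down, right, right, right, down, down, down, right, up, up, right, down, down, down, right, right, down, down, left, down, left, left, left, left, down, left, down, right, right, up, right, right, right, right, down
Number of turns: 23

Solution:

┌───┬─────┬─┬─────┬─────┐
│A ↓│↱ → ↓│ │     │     │
│ ╷ ╵ ┌─┐ │ ╵ ╶─┐ │ ┌─╴ │
│ │↳ ↑│ │↓│     │ │ │   │
│ ├─┬─┘ │ └─────┤ ╵ │ ╶─┤
│ │ │   │↳ → → ↓│   │   │
│ │ ╵ ╷ └─────┐ ├───┤ ╷ │
│ │   │       │↓│↱ ↓│ │ │
│ └───┤ ╶─┐ ╷ │ │ ╷ │ │ │
│     │   │ │ │↓│↑│↓│ │ │
│ ┌─┐ └─┐ │ └─┘ ╵ │ │ │ │
│ │ │   │ │    ↳ ↑│↓│ │ │
│ ╵ └─┐ └─┴─────┬─┤ └─┘ │
│     │         │ │↳ → ↓│
├───┐ ├───┐ ┌─╴ │ └───┐ │
│   │ │   │ │   │     │↓│
│ ╷ └─┘ ╷ ├─┘ ┌─┴─╴ ┌─┘ │
│ │     │ │   │     │↓ ↲│
│ │ ┌───┤ ╵ ┌─┘ ╶───┘ ┌─┤
│ │ │   │   │↓ ← ← ← ↲│ │
│ └─┤ ╷ └─┬─┘ ┌───────┘ │
│   │ │   │↓ ↲│↱ → → → ↓│
│ ╷ ╵ ├─╴ │ ╶─┘ ┌─────╴ │
│ │   │   │↳ → ↑│      B│
└─┴───┴───┴─────┴───────┘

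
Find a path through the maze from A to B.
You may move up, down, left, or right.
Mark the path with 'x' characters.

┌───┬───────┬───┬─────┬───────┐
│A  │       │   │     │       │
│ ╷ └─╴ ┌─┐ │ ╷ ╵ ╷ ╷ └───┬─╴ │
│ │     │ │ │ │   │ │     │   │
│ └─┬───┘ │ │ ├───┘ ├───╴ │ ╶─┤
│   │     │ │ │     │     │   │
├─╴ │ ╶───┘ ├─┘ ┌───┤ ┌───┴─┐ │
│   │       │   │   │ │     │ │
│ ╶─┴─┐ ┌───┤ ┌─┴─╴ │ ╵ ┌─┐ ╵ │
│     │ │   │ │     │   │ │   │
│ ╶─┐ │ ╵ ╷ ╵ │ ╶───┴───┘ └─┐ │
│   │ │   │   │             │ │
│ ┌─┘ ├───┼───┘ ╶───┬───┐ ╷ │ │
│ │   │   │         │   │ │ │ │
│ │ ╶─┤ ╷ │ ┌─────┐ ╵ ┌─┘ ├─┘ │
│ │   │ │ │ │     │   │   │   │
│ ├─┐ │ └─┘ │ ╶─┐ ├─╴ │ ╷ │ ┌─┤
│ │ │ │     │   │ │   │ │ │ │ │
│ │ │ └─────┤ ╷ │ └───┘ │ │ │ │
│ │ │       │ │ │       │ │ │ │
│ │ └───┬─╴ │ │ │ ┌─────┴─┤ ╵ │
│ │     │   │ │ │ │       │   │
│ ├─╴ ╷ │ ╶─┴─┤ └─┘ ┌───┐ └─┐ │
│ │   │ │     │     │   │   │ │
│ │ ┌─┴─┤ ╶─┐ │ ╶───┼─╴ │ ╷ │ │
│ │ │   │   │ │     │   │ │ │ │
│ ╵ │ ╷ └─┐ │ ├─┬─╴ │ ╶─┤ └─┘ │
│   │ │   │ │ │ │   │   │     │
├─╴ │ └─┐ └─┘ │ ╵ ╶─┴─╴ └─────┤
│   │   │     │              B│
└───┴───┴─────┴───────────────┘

Finding the shortest path through the maze:
Path length: 76 steps
Directions: right → down → right → right → up → right → right → down → down → down → left → left → down → down → right → up → right → down → right → up → up → right → up → right → right → up → up → right → down → right → right → down → left → left → down → down → right → up → right → right → down → right → down → down → down → left → down → down → down → right → down → down → down → left → left → up → up → up → left → left → left → down → left → left → down → right → right → down → left → down → right → right → right → right → right → right

Solution:

┌───┬───────┬───┬─────┬───────┐
│A x│  x x x│   │  x x│       │
│ ╷ └─╴ ┌─┐ │ ╷ ╵ ╷ ╷ └───┬─╴ │
│ │x x x│ │x│ │   │x│x x x│   │
│ └─┬───┘ │ │ ├───┘ ├───╴ │ ╶─┤
│   │     │x│ │x x x│x x x│   │
├─╴ │ ╶───┘ ├─┘ ┌───┤ ┌───┴─┐ │
│   │  x x x│x x│   │x│x x x│ │
│ ╶─┴─┐ ┌───┤ ┌─┴─╴ │ ╵ ┌─┐ ╵ │
│     │x│x x│x│     │x x│ │x x│
│ ╶─┐ │ ╵ ╷ ╵ │ ╶───┴───┘ └─┐ │
│   │ │x x│x x│             │x│
│ ┌─┘ ├───┼───┘ ╶───┬───┐ ╷ │ │
│ │   │   │         │   │ │ │x│
│ │ ╶─┤ ╷ │ ┌─────┐ ╵ ┌─┘ ├─┘ │
│ │   │ │ │ │     │   │   │x x│
│ ├─┐ │ └─┘ │ ╶─┐ ├─╴ │ ╷ │ ┌─┤
│ │ │ │     │   │ │   │ │ │x│ │
│ │ │ └─────┤ ╷ │ └───┘ │ │ │ │
│ │ │       │ │ │       │ │x│ │
│ │ └───┬─╴ │ │ │ ┌─────┴─┤ ╵ │
│ │     │   │ │ │ │x x x x│x x│
│ ├─╴ ╷ │ ╶─┴─┤ └─┘ ┌───┐ └─┐ │
│ │   │ │     │x x x│   │x  │x│
│ │ ┌─┴─┤ ╶─┐ │ ╶───┼─╴ │ ╷ │ │
│ │ │   │   │ │x x x│   │x│ │x│
│ ╵ │ ╷ └─┐ │ ├─┬─╴ │ ╶─┤ └─┘ │
│   │ │   │ │ │ │x x│   │x x x│
├─╴ │ └─┐ └─┘ │ ╵ ╶─┴─╴ └─────┤
│   │   │     │  x x x x x x B│
└───┴───┴─────┴───────────────┘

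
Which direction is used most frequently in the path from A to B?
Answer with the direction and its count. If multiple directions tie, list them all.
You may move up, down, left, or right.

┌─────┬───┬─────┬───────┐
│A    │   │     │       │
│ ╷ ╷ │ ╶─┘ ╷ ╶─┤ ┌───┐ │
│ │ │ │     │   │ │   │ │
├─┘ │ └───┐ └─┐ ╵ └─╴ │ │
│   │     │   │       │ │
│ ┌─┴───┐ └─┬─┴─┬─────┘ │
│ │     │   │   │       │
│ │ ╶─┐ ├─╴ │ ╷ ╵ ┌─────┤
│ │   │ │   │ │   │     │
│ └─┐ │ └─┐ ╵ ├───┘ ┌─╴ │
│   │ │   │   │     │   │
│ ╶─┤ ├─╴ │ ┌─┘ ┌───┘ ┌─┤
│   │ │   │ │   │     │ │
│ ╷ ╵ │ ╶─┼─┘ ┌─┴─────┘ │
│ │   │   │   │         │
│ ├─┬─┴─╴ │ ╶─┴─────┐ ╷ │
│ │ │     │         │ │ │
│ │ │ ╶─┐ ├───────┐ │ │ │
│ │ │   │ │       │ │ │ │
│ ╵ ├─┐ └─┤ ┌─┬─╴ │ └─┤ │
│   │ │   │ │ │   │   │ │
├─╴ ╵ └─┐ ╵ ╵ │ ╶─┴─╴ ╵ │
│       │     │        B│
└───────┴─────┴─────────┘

Directions: right, down, down, left, down, down, down, down, right, down, right, up, up, up, left, up, right, right, down, down, right, down, left, down, right, down, left, left, down, right, down, right, down, right, up, up, right, right, right, down, left, down, right, right, right, right
Counts: {'right': 17, 'down': 17, 'left': 6, 'up': 6}
Most common: down and right (tied at 17 times each)

Solution:

┌─────┬───┬─────┬───────┐
│A ↓  │   │     │       │
│ ╷ ╷ │ ╶─┘ ╷ ╶─┤ ┌───┐ │
│ │↓│ │     │   │ │   │ │
├─┘ │ └───┐ └─┐ ╵ └─╴ │ │
│↓ ↲│     │   │       │ │
│ ┌─┴───┐ └─┬─┴─┬─────┘ │
│↓│↱ → ↓│   │   │       │
│ │ ╶─┐ ├─╴ │ ╷ ╵ ┌─────┤
│↓│↑ ↰│↓│   │ │   │     │
│ └─┐ │ └─┐ ╵ ├───┘ ┌─╴ │
│↓  │↑│↳ ↓│   │     │   │
│ ╶─┤ ├─╴ │ ┌─┘ ┌───┘ ┌─┤
│↳ ↓│↑│↓ ↲│ │   │     │ │
│ ╷ ╵ │ ╶─┼─┘ ┌─┴─────┘ │
│ │↳ ↑│↳ ↓│   │         │
│ ├─┬─┴─╴ │ ╶─┴─────┐ ╷ │
│ │ │↓ ← ↲│         │ │ │
│ │ │ ╶─┐ ├───────┐ │ │ │
│ │ │↳ ↓│ │↱ → → ↓│ │ │ │
│ ╵ ├─┐ └─┤ ┌─┬─╴ │ └─┤ │
│   │ │↳ ↓│↑│ │↓ ↲│   │ │
├─╴ ╵ └─┐ ╵ ╵ │ ╶─┴─╴ ╵ │
│       │↳ ↑  │↳ → → → B│
└───────┴─────┴─────────┘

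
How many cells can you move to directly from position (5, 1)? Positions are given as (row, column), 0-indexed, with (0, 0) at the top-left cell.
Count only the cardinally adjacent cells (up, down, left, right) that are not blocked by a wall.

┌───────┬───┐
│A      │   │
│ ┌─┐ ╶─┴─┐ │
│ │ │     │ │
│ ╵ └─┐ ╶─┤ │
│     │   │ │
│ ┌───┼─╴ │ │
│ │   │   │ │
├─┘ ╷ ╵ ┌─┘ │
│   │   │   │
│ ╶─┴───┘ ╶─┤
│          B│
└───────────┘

Checking passable neighbors of (5, 1):
Neighbors: (5, 0), (5, 2)
Count: 2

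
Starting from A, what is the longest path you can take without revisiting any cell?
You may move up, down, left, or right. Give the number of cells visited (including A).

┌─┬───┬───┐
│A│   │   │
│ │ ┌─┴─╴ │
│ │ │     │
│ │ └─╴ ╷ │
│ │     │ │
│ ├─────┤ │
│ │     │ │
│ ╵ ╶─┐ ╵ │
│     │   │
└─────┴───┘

Finding longest simple path using DFS:
Start: (0, 0)
Longest path visits 21 cells
Path: A → down → down → down → down → right → up → right → right → down → right → up → up → up → left → down → left → left → up → up → right

Solution:

┌─┬───┬───┐
│A│↱ B│   │
│ │ ┌─┴─╴ │
│↓│↑│  ↓ ↰│
│ │ └─╴ ╷ │
│↓│↑ ← ↲│↑│
│ ├─────┤ │
│↓│↱ → ↓│↑│
│ ╵ ╶─┐ ╵ │
│↳ ↑  │↳ ↑│
└─────┴───┘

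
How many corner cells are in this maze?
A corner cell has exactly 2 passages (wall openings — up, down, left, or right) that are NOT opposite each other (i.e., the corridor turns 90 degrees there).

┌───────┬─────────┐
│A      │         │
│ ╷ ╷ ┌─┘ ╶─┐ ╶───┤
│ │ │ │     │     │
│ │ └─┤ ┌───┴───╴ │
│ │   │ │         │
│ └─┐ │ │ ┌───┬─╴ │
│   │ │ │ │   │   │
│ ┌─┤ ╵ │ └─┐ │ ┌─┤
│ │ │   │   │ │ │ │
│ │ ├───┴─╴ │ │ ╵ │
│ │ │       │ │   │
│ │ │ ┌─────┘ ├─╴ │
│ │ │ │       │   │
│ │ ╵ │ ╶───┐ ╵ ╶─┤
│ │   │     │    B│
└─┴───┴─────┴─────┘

Counting corner cells (2 non-opposite passages):
Total corners: 25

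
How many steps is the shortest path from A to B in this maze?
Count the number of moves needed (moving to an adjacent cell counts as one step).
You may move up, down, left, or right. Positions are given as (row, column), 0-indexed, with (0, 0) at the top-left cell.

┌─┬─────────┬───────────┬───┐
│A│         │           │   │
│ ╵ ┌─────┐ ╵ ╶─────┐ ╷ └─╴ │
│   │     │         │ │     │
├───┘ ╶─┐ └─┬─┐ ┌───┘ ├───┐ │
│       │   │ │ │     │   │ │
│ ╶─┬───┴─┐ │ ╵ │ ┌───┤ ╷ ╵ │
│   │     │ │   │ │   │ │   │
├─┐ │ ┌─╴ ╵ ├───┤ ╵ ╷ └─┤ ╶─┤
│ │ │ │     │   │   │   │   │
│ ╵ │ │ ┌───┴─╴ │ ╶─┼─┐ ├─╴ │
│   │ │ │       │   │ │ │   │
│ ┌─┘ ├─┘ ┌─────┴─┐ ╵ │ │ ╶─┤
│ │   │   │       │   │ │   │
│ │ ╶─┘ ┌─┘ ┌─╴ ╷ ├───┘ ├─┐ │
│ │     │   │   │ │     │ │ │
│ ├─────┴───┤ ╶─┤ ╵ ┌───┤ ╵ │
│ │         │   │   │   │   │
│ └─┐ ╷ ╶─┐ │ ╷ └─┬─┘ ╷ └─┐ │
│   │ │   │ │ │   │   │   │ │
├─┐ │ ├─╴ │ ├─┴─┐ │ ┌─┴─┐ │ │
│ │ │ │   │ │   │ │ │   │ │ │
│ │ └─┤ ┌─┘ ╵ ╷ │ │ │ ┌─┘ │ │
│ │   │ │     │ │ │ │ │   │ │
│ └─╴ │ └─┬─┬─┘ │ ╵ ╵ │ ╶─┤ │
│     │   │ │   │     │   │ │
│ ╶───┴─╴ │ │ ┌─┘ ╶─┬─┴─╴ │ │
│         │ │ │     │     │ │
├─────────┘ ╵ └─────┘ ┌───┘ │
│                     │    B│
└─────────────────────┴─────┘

Using BFS to find shortest path:
Start: (0, 0), End: (14, 13)
Path found:
(0,0) → (1,0) → (1,1) → (0,1) → (0,2) → (0,3) → (0,4) → (0,5) → (1,5) → (1,6) → (0,6) → (0,7) → (0,8) → (0,9) → (0,10) → (0,11) → (1,11) → (1,12) → (1,13) → (2,13) → (3,13) → (3,12) → (4,12) → (4,13) → (5,13) → (5,12) → (6,12) → (6,13) → (7,13) → (8,13) → (9,13) → (10,13) → (11,13) → (12,13) → (13,13) → (14,13)
Number of steps: 35

Solution:

┌─┬─────────┬───────────┬───┐
│A│↱ → → → ↓│↱ → → → → ↓│   │
│ ╵ ┌─────┐ ╵ ╶─────┐ ╷ └─╴ │
│↳ ↑│     │↳ ↑      │ │↳ → ↓│
├───┘ ╶─┐ └─┬─┐ ┌───┘ ├───┐ │
│       │   │ │ │     │   │↓│
│ ╶─┬───┴─┐ │ ╵ │ ┌───┤ ╷ ╵ │
│   │     │ │   │ │   │ │↓ ↲│
├─┐ │ ┌─╴ ╵ ├───┤ ╵ ╷ └─┤ ╶─┤
│ │ │ │     │   │   │   │↳ ↓│
│ ╵ │ │ ┌───┴─╴ │ ╶─┼─┐ ├─╴ │
│   │ │ │       │   │ │ │↓ ↲│
│ ┌─┘ ├─┘ ┌─────┴─┐ ╵ │ │ ╶─┤
│ │   │   │       │   │ │↳ ↓│
│ │ ╶─┘ ┌─┘ ┌─╴ ╷ ├───┘ ├─┐ │
│ │     │   │   │ │     │ │↓│
│ ├─────┴───┤ ╶─┤ ╵ ┌───┤ ╵ │
│ │         │   │   │   │  ↓│
│ └─┐ ╷ ╶─┐ │ ╷ └─┬─┘ ╷ └─┐ │
│   │ │   │ │ │   │   │   │↓│
├─┐ │ ├─╴ │ ├─┴─┐ │ ┌─┴─┐ │ │
│ │ │ │   │ │   │ │ │   │ │↓│
│ │ └─┤ ┌─┘ ╵ ╷ │ │ │ ┌─┘ │ │
│ │   │ │     │ │ │ │ │   │↓│
│ └─╴ │ └─┬─┬─┘ │ ╵ ╵ │ ╶─┤ │
│     │   │ │   │     │   │↓│
│ ╶───┴─╴ │ │ ┌─┘ ╶─┬─┴─╴ │ │
│         │ │ │     │     │↓│
├─────────┘ ╵ └─────┘ ┌───┘ │
│                     │    B│
└─────────────────────┴─────┘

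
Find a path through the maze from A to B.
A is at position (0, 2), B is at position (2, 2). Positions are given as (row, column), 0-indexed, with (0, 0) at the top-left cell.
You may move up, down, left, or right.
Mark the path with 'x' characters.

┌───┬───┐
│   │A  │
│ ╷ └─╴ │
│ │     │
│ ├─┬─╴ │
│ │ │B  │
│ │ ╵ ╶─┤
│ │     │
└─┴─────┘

Finding the shortest path from (0, 2) to (2, 2):
Path length: 4 steps
Directions: right → down → down → left

Solution:

┌───┬───┐
│   │A x│
│ ╷ └─╴ │
│ │    x│
│ ├─┬─╴ │
│ │ │B x│
│ │ ╵ ╶─┤
│ │     │
└─┴─────┘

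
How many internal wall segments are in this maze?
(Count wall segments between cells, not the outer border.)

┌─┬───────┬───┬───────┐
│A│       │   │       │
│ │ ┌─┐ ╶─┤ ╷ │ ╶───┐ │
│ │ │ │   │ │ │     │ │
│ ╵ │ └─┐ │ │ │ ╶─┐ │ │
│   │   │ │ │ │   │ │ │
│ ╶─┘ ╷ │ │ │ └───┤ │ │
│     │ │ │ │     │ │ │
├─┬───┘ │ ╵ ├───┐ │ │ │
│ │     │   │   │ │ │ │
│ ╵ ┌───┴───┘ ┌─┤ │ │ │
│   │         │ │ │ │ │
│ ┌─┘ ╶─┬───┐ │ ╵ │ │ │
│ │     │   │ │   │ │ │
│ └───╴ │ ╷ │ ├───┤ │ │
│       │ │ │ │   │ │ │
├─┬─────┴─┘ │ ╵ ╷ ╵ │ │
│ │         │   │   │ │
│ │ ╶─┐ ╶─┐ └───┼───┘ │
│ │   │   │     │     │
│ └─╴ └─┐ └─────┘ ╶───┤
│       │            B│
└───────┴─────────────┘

Counting internal wall segments:
Total internal walls: 100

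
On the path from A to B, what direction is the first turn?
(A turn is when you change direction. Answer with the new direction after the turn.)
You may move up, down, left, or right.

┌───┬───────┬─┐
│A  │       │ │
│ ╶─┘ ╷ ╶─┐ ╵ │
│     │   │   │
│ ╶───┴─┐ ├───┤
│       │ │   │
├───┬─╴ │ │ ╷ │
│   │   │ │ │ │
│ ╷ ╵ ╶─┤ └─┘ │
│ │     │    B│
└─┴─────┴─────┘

Directions: down, right, right, up, right, down, right, down, down, down, right, right
First turn direction: right

Solution:

┌───┬───────┬─┐
│A  │↱ ↓    │ │
│ ╶─┘ ╷ ╶─┐ ╵ │
│↳ → ↑│↳ ↓│   │
│ ╶───┴─┐ ├───┤
│       │↓│   │
├───┬─╴ │ │ ╷ │
│   │   │↓│ │ │
│ ╷ ╵ ╶─┤ └─┘ │
│ │     │↳ → B│
└─┴─────┴─────┘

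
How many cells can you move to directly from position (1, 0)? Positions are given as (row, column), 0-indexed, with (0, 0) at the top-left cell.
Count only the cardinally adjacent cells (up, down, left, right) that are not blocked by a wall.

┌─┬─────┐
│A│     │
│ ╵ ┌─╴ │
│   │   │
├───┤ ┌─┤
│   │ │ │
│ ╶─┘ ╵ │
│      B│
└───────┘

Checking passable neighbors of (1, 0):
Neighbors: (0, 0), (1, 1)
Count: 2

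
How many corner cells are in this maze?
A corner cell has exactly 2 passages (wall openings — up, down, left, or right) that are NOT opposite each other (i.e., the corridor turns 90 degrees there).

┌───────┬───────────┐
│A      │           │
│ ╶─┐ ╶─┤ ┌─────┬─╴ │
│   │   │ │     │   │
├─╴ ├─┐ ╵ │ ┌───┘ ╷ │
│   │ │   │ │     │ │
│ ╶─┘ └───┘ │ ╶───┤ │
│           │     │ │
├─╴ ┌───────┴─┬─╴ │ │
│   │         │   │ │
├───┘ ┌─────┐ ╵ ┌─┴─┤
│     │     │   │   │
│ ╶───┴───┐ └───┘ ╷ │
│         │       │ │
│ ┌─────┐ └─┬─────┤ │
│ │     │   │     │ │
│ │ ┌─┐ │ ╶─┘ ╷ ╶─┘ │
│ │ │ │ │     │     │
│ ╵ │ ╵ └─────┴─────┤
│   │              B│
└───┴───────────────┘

Counting corner cells (2 non-opposite passages):
Total corners: 44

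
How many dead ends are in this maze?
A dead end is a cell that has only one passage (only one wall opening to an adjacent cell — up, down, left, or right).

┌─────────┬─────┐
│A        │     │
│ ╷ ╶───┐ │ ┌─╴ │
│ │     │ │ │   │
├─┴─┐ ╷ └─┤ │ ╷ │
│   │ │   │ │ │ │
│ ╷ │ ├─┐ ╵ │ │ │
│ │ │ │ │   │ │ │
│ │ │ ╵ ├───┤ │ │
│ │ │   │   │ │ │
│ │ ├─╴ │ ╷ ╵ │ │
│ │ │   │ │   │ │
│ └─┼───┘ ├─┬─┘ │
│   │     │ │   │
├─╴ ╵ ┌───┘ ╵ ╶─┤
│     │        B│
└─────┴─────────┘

Checking each cell for number of passages:

Dead ends found at positions:
  (1, 0)
  (1, 4)
  (3, 3)
  (5, 1)
  (5, 2)
  (6, 5)
  (7, 0)
  (7, 3)
  (7, 7)
Total dead ends: 9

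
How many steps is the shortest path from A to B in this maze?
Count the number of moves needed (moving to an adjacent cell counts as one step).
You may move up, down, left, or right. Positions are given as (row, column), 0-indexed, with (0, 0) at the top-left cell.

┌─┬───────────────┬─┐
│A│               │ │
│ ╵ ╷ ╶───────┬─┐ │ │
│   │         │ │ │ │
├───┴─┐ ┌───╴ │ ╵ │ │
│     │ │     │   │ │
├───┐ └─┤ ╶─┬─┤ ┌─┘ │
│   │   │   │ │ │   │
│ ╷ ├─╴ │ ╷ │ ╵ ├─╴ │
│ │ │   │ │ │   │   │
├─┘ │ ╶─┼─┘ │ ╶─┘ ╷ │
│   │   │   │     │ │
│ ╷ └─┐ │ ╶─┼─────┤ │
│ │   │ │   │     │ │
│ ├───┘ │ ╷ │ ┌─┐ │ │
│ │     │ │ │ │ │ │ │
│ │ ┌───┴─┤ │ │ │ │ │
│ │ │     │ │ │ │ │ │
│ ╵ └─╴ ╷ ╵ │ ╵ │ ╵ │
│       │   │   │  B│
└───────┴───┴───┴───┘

Using BFS to find shortest path:
Start: (0, 0), End: (9, 9)
Path found:
(0,0) → (1,0) → (1,1) → (0,1) → (0,2) → (0,3) → (0,4) → (0,5) → (0,6) → (0,7) → (0,8) → (1,8) → (2,8) → (2,7) → (3,7) → (4,7) → (4,6) → (5,6) → (5,7) → (5,8) → (4,8) → (4,9) → (5,9) → (6,9) → (7,9) → (8,9) → (9,9)
Number of steps: 26

Solution:

┌─┬───────────────┬─┐
│A│↱ → → → → → → ↓│ │
│ ╵ ╷ ╶───────┬─┐ │ │
│↳ ↑│         │ │↓│ │
├───┴─┐ ┌───╴ │ ╵ │ │
│     │ │     │↓ ↲│ │
├───┐ └─┤ ╶─┬─┤ ┌─┘ │
│   │   │   │ │↓│   │
│ ╷ ├─╴ │ ╷ │ ╵ ├─╴ │
│ │ │   │ │ │↓ ↲│↱ ↓│
├─┘ │ ╶─┼─┘ │ ╶─┘ ╷ │
│   │   │   │↳ → ↑│↓│
│ ╷ └─┐ │ ╶─┼─────┤ │
│ │   │ │   │     │↓│
│ ├───┘ │ ╷ │ ┌─┐ │ │
│ │     │ │ │ │ │ │↓│
│ │ ┌───┴─┤ │ │ │ │ │
│ │ │     │ │ │ │ │↓│
│ ╵ └─╴ ╷ ╵ │ ╵ │ ╵ │
│       │   │   │  B│
└───────┴───┴───┴───┘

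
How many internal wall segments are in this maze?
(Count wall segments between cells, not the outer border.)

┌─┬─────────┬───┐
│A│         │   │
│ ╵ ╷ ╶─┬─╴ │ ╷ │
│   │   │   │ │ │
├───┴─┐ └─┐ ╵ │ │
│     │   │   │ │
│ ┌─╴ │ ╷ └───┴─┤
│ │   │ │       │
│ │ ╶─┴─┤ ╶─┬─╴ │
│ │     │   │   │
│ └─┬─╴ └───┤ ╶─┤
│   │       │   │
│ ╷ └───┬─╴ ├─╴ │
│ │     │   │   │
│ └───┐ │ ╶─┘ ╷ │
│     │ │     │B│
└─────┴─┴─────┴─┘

Counting internal wall segments:
Total internal walls: 49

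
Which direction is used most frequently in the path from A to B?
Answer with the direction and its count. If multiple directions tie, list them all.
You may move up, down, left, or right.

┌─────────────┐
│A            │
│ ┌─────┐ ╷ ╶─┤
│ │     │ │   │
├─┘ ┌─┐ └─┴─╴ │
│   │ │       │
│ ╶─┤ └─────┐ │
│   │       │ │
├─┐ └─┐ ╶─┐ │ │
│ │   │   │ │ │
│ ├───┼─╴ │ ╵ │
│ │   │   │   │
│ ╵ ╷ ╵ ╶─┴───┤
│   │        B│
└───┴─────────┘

Directions: right, right, right, right, right, down, right, down, down, down, down, left, up, up, left, left, down, right, down, left, down, right, right, right
Counts: {'right': 10, 'down': 8, 'left': 4, 'up': 2}
Most common: right (10 times)

Solution:

┌─────────────┐
│A → → → → ↓  │
│ ┌─────┐ ╷ ╶─┤
│ │     │ │↳ ↓│
├─┘ ┌─┐ └─┴─╴ │
│   │ │      ↓│
│ ╶─┤ └─────┐ │
│   │  ↓ ← ↰│↓│
├─┐ └─┐ ╶─┐ │ │
│ │   │↳ ↓│↑│↓│
│ ├───┼─╴ │ ╵ │
│ │   │↓ ↲│↑ ↲│
│ ╵ ╷ ╵ ╶─┴───┤
│   │  ↳ → → B│
└───┴─────────┘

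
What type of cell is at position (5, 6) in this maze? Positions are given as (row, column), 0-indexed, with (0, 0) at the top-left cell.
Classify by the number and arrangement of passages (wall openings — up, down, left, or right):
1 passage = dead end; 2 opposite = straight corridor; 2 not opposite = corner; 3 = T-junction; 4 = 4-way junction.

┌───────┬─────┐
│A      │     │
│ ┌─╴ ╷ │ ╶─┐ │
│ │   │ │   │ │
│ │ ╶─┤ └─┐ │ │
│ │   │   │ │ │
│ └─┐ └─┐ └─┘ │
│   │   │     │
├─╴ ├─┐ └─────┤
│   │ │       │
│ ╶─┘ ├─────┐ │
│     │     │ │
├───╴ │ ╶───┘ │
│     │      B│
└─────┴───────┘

Checking cell at (5, 6):
Number of passages: 2
Cell type: straight corridor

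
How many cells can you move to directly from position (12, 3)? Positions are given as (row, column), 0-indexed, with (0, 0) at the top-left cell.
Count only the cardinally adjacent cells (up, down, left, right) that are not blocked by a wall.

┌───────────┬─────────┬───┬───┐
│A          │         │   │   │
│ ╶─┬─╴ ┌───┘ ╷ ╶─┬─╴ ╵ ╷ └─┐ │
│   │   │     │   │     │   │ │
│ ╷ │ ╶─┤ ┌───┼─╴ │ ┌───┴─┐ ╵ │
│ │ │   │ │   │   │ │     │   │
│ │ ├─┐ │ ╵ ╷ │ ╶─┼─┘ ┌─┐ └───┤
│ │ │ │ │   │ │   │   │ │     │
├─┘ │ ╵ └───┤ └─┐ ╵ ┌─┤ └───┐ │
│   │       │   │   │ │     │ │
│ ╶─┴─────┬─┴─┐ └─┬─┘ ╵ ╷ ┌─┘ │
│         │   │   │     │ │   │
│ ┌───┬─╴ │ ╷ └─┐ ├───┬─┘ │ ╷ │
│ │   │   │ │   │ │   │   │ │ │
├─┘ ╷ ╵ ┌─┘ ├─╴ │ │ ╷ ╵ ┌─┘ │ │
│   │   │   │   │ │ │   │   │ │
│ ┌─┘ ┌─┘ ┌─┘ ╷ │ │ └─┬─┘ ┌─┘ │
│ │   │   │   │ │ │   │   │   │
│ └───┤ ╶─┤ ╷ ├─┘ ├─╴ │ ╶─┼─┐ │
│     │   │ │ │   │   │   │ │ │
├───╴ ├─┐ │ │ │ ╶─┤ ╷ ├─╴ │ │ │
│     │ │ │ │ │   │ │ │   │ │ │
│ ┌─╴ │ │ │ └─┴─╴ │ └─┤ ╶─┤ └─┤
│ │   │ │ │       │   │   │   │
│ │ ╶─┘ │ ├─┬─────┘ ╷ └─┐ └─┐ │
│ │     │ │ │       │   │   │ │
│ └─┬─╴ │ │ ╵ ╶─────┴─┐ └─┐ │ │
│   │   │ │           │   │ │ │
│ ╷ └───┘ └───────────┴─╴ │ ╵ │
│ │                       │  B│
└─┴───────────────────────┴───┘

Checking passable neighbors of (12, 3):
Neighbors: (11, 3), (13, 3), (12, 2)
Count: 3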